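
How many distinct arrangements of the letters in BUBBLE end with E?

With the last slot taken by E, it remains to arrange the other 5 letters (BUBBL).
Those 5 letters have B appearing 3 times, giving (5)!/(3!) = 20.

20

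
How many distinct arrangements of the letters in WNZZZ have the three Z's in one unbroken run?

Treat the 3 copies of Z as a single block. The multiset to arrange is then {ZZZ, N, W}, 3 items in all.
All 3 items are distinct, so there are (3)! = 6 arrangements.

6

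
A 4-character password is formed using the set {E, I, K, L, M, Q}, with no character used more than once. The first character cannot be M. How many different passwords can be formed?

The first character has 6−1 = 5 choices (anything except M).
The remaining 3 characters are filled from the other 5 symbols without repetition: 5 × 4 × 3 = 60.
Total: 5 × 60 = 300.

300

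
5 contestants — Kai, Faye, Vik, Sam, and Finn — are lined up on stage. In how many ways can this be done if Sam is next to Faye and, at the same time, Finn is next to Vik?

24

Treat {Sam,Faye} as one block (2 orders) and {Finn,Vik} as another (2 orders).
That leaves 3 units to arrange: 2 × 2 × 3! = 4 × 6 = 24.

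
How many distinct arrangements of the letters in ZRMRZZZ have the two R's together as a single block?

30

Treat the 2 copies of R as a single block. The multiset to arrange is then {RR, M, Z, Z, Z, Z}, 6 items in all.
That gives (6)!/(4!) = 30 arrangements.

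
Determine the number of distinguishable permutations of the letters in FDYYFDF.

210

The 7 letters of FDYYFDF have repeats: D appearing twice, F appearing 3 times, and Y appearing twice.
The number of distinct arrangements is 7!/(3!·2!·2!) = 5040/24 = 210.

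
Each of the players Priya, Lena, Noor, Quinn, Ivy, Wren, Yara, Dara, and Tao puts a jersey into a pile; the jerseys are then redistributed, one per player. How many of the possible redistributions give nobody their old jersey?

This is the derangement count D_9: permutations of 9 items with no fixed point.
By inclusion–exclusion this is Σ_{j=0}^{9} (−1)^j C(9,j)·(9−j)!.
Computing: 362880 − 362880 + 181440 − 60480 + 15120 − 3024 + 504 − 72 + 9 − 1 = 133496.

133496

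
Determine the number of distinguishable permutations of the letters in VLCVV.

VLCVV has 5 letters with V appearing 3 times.
So there are 5! / (3!) = 20 distinguishable arrangements.

20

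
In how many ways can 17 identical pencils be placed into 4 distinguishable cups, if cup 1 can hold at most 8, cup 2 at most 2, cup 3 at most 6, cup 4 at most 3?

10

Ignoring the caps, the number of non-negative solutions to x_1+…+x_4 = 17 is C(20,3) = 1140.
Subtract solutions that violate a single cap (substitute x_i' = x_i − (cap_i+1)): x_1 ≥ 9 gives C(11,3) = 165; x_2 ≥ 3 gives C(17,3) = 680; x_3 ≥ 7 gives C(13,3) = 286; x_4 ≥ 4 gives C(16,3) = 560. Together 1691.
Add back pairs where two caps are both exceeded: 56 + 4 + 35 + 120 + 286 + 84 = 585.
Subtract triples: 0 + 4 + 0 + 20 = 24.
By inclusion–exclusion the count is 1140 − 1691 + 585 − 24 = 10.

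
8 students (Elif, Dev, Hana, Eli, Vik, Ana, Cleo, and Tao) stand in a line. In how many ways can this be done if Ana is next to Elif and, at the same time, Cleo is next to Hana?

Treat {Ana,Elif} as one block (2 orders) and {Cleo,Hana} as another (2 orders).
That leaves 6 units to arrange: 2 × 2 × 6! = 4 × 720 = 2880.

2880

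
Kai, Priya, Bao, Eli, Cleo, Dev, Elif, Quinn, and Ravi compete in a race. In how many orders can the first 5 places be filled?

15120

This is an ordered selection of 5 from 9: P(9,5).
That gives 9 × 8 × 7 × 6 × 5 = 15120.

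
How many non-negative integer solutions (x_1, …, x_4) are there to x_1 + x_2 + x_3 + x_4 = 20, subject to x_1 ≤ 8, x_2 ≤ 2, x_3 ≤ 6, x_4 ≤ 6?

10

Ignoring the caps, the number of non-negative solutions to x_1+…+x_4 = 20 is C(23,3) = 1771.
Subtract solutions that violate a single cap (substitute x_i' = x_i − (cap_i+1)): x_1 ≥ 9 gives C(14,3) = 364; x_2 ≥ 3 gives C(20,3) = 1140; x_3 ≥ 7 gives C(16,3) = 560; x_4 ≥ 7 gives C(16,3) = 560. Together 2624.
Add back pairs where two caps are both exceeded: 165 + 35 + 35 + 286 + 286 + 84 = 891.
Subtract triples: 4 + 4 + 0 + 20 = 28.
By inclusion–exclusion the count is 1771 − 2624 + 891 − 28 = 10.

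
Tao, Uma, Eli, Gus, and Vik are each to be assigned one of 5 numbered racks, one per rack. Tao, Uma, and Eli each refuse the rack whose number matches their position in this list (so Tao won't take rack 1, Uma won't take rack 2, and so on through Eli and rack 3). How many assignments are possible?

Let Aᵢ (for i ∈ {1, 2, 3}) be the placements that put person i in their forbidden rack. Any j of these fix j positions, leaving (5−j)! ways to fill the rest, and there are C(3,j) ways to pick which j.
By inclusion–exclusion, the number of valid placements is Σ_{j=0}^{3} (−1)^j C(3,j)·(5−j)!.
Computing: 120 − 72 + 18 − 2 = 64.

64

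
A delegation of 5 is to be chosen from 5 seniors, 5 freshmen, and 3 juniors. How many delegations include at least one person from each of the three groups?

925

With no constraint there are C(13,5) = 1287 possible selections.
Selections missing a whole group: no seniors → C(8,5) = 56; no freshmen → C(8,5) = 56; no juniors → C(10,5) = 252.
Add back selections omitting two groups (i.e. drawn from a single group): C(5,5) + C(5,5) + C(3,5) = 2.
By inclusion–exclusion: 1287 − 364 + 2 = 925.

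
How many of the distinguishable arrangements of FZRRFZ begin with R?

Fix R in the first position and arrange the remaining 5 letters.
Those 5 letters have F appearing twice and Z appearing twice, giving (5)!/(2!·2!) = 30.

30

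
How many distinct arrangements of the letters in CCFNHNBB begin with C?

1260

With the first slot taken by C, it remains to arrange the other 7 letters (CFNHNBB).
Those 7 letters have B appearing twice and N appearing twice, giving (7)!/(2!·2!) = 1260.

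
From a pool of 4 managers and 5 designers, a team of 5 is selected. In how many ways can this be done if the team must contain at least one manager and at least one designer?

125

Unrestricted: C(9,5) = 126 ways to pick any 5 of the 9.
Selections missing a whole group: no managers → C(5,5) = 1; no designers → C(4,5) = 0.
Both groups omitted at once is impossible, so 126 − 1 = 125.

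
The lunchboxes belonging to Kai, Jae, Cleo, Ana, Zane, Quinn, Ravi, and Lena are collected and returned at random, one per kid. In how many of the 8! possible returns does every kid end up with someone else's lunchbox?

This is the derangement count D_8: permutations of 8 items with no fixed point.
By inclusion–exclusion this is Σ_{j=0}^{8} (−1)^j C(8,j)·(8−j)!.
Computing: 40320 − 40320 + 20160 − 6720 + 1680 − 336 + 56 − 8 + 1 = 14833.

14833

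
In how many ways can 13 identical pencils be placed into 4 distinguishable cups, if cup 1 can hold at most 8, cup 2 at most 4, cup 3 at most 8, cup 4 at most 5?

Ignoring the caps, the number of non-negative solutions to x_1+…+x_4 = 13 is C(16,3) = 560.
Subtract solutions that violate a single cap (substitute x_i' = x_i − (cap_i+1)): x_1 ≥ 9 gives C(7,3) = 35; x_2 ≥ 5 gives C(11,3) = 165; x_3 ≥ 9 gives C(7,3) = 35; x_4 ≥ 6 gives C(10,3) = 120. Together 355.
Add back pairs where two caps are both exceeded: 0 + 0 + 0 + 0 + 10 + 0 = 10.
By inclusion–exclusion the count is 560 − 355 + 10 = 215.

215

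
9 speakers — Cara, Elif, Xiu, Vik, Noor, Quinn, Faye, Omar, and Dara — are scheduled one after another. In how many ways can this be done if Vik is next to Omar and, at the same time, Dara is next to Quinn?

Treat {Vik,Omar} as one block (2 orders) and {Dara,Quinn} as another (2 orders).
That leaves 7 units to arrange: 2 × 2 × 7! = 4 × 5040 = 20160.

20160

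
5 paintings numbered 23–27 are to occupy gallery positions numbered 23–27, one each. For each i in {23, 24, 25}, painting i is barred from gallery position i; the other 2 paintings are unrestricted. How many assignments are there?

64

Let Aᵢ (for i ∈ {23, 24, 25}) be the placements that put painting i in its forbidden gallery position. Any j of these fix j positions, leaving (5−j)! ways to fill the rest, and there are C(3,j) ways to pick which j.
By inclusion–exclusion, the number of valid placements is Σ_{j=0}^{3} (−1)^j C(3,j)·(5−j)!.
Computing: 120 − 72 + 18 − 2 = 64.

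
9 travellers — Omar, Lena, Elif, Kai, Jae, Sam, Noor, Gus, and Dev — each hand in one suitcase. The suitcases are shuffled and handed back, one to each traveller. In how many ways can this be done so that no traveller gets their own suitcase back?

133496

Let Aᵢ be the assignments in which traveller i gets their own suitcase. We want the size of the complement of A₁∪…∪A_9.
By inclusion–exclusion this is Σ_{j=0}^{9} (−1)^j C(9,j)·(9−j)!.
Computing: 362880 − 362880 + 181440 − 60480 + 15120 − 3024 + 504 − 72 + 9 − 1 = 133496.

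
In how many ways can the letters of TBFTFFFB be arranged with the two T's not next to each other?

Total arrangements of TBFTFFFB: 8!/(4!·2!·2!) = 420.
If the two T's are adjacent, glue them into one block, leaving 7 items to arrange: (7)!/(4!·2!) = 105 ways.
Subtracting, 420 − 105 = 315 arrangements keep the T's apart.

315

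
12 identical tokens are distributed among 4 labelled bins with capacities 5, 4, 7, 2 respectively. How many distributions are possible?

59

By stars and bars, unrestricted non-negative solutions to x_1+…+x_4 = 12 number C(12+3,3) = 455.
Subtract solutions that violate a single cap (substitute x_i' = x_i − (cap_i+1)): x_1 ≥ 6 gives C(9,3) = 84; x_2 ≥ 5 gives C(10,3) = 120; x_3 ≥ 8 gives C(7,3) = 35; x_4 ≥ 3 gives C(12,3) = 220. Together 459.
Add back pairs where two caps are both exceeded: 4 + 0 + 20 + 0 + 35 + 4 = 63.
By inclusion–exclusion the count is 455 − 459 + 63 = 59.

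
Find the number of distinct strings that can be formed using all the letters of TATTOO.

The 6 letters of TATTOO have repeats: O appearing twice and T appearing 3 times.
So there are 6! / (3!·2!) = 60 distinguishable arrangements.

60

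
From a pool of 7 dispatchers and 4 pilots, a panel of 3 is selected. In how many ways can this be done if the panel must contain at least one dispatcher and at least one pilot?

126

Total 3-person selections from all 11: C(11,3) = 165.
Selections missing a whole group: no dispatchers → C(4,3) = 4; no pilots → C(7,3) = 35.
Both groups omitted at once is impossible, so 165 − 39 = 126.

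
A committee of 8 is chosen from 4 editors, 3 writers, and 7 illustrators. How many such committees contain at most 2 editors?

Split by how many editors are chosen (0 through 2).
Sum: C(4,0)·C(10,8) + C(4,1)·C(10,7) + C(4,2)·C(10,6) = 45 + 480 + 1260 = 1785.

1785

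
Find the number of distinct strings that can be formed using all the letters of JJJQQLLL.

560

JJJQQLLL has 8 letters with J appearing 3 times, L appearing 3 times, and Q appearing twice.
Dividing 8! = 40320 by 3!·3!·2! = 72 for the repeated letters gives 560.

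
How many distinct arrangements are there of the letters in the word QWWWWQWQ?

56

The 8 letters of QWWWWQWQ have repeats: Q appearing 3 times and W appearing 5 times.
Dividing 8! = 40320 by 5!·3! = 720 for the repeated letters gives 56.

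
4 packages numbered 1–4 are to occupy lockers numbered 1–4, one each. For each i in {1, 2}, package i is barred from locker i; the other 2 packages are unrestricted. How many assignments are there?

14

Let Aᵢ (for i ∈ {1, 2}) be the placements that put package i in its forbidden locker. Any j of these fix j positions, leaving (4−j)! ways to fill the rest, and there are C(2,j) ways to pick which j.
By inclusion–exclusion, the number of valid placements is Σ_{j=0}^{2} (−1)^j C(2,j)·(4−j)!.
Computing: 24 − 12 + 2 = 14.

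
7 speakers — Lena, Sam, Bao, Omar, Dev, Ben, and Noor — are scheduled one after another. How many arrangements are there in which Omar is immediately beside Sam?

1440

Treat {Omar, Sam} as a single unit. There are 6 units to order, and the pair itself can be ordered 2 ways.
So the count is 2·(6)! = 1440.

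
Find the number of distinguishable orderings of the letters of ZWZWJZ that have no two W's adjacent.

There are 6!/(3!·2!) = 60 arrangements of ZWZWJZ in total.
If the two W's are adjacent, glue them into one block, leaving 5 items to arrange: (5)!/(3!) = 20 ways.
Subtracting, 60 − 20 = 40 arrangements keep the W's apart.

40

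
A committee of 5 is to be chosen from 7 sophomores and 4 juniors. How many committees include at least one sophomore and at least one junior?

With no constraint there are C(11,5) = 462 possible selections.
Subtract selections that omit an entire group: no sophomores → C(4,5) = 0; no juniors → C(7,5) = 21.
Both groups omitted at once is impossible, so 462 − 21 = 441.

441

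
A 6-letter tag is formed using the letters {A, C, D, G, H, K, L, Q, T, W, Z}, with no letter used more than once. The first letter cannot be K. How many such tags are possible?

302400

The first letter has 11−1 = 10 choices (anything except K).
The remaining 5 letters are filled from the other 10 symbols without repetition: 10 × 9 × 8 × 7 × 6 = 30240.
Total: 10 × 30240 = 302400.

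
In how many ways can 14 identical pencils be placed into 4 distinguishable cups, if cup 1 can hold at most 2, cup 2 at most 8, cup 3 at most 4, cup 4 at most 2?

10

Without the upper bounds there are C(17,3) = 680 ways to split 14 among 4 cups.
Subtract solutions that violate a single cap (substitute x_i' = x_i − (cap_i+1)): x_1 ≥ 3 gives C(14,3) = 364; x_2 ≥ 9 gives C(8,3) = 56; x_3 ≥ 5 gives C(12,3) = 220; x_4 ≥ 3 gives C(14,3) = 364. Together 1004.
Add back pairs where two caps are both exceeded: 10 + 84 + 165 + 1 + 10 + 84 = 354.
Subtract triples: 0 + 0 + 20 + 0 = 20.
By inclusion–exclusion the count is 680 − 1004 + 354 − 20 = 10.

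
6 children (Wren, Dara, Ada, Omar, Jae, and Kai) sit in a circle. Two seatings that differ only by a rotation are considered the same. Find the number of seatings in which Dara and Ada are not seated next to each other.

All circular seatings of 6 people number (5)! = 120.
Those with Dara next to Ada: fuse the pair into one unit and seat 5 units around a circle — 2·(4)! = 48.
Subtracting, 120 − 48 = 72.

72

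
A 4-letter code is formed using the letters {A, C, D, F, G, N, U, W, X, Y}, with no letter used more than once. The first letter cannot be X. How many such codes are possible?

4536

The first letter has 10−1 = 9 choices (anything except X).
The remaining 3 letters are filled from the other 9 symbols without repetition: 9 × 8 × 7 = 504.
Total: 9 × 504 = 4536.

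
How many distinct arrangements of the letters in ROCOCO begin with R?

10

Fix R in the first position and arrange the remaining 5 letters.
Those 5 letters have C appearing twice and O appearing 3 times, giving (5)!/(3!·2!) = 10.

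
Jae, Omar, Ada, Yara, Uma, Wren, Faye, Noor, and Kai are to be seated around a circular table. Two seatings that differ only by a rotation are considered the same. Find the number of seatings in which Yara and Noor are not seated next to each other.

30240

Without the restriction there are (8)! = 40320 seatings.
Those with Yara next to Noor: fuse the pair into one unit and seat 8 units around a circle — 2·(7)! = 10080.
Subtracting, 40320 − 10080 = 30240.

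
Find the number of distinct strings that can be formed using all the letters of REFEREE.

The 7 letters of REFEREE have repeats: E appearing 4 times and R appearing twice.
The number of distinct arrangements is 7!/(4!·2!) = 5040/48 = 105.

105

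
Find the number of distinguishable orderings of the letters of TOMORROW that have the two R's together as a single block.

Treat the 2 copies of R as a single block. The multiset to arrange is then {RR, M, O, O, O, T, W}, 7 items in all.
That gives (7)!/(3!) = 840 arrangements.

840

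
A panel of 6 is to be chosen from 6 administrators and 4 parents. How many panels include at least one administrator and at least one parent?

209

Total 6-person selections from all 10: C(10,6) = 210.
Selections missing a whole group: no administrators → C(4,6) = 0; no parents → C(6,6) = 1.
Both groups omitted at once is impossible, so 210 − 1 = 209.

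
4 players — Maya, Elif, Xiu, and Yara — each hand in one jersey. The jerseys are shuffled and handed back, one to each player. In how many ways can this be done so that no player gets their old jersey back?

9

This is the derangement count D_4: permutations of 4 items with no fixed point.
By inclusion–exclusion this is Σ_{j=0}^{4} (−1)^j C(4,j)·(4−j)!.
Computing: 24 − 24 + 12 − 4 + 1 = 9.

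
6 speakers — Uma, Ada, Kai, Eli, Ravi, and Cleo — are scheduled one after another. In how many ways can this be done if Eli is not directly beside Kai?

Of the 6! = 720 arrangements, those with Eli and Kai adjacent number 2 × 5! = 240 (treat the pair as a block with 2 internal orders).
So 720 − 240 = 480 arrangements keep them apart.

480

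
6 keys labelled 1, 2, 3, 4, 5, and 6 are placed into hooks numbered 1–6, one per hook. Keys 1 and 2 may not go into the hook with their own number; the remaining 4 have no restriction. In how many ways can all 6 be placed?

504

Let Aᵢ (for i ∈ {1, 2}) be the placements that put key i in its forbidden hook. Any j of these fix j positions, leaving (6−j)! ways to fill the rest, and there are C(2,j) ways to pick which j.
By inclusion–exclusion, the number of valid placements is Σ_{j=0}^{2} (−1)^j C(2,j)·(6−j)!.
Computing: 720 − 240 + 24 = 504.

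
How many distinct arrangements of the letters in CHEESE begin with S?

20

Fix S in the first position and arrange the remaining 5 letters.
Those 5 letters have E appearing 3 times, giving (5)!/(3!) = 20.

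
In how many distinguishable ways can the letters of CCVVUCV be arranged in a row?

140

CCVVUCV has 7 letters with C appearing 3 times and V appearing 3 times.
The number of distinct arrangements is 7!/(3!·3!) = 5040/36 = 140.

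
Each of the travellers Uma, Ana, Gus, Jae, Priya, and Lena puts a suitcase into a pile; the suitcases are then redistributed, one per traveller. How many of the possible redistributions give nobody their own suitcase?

This is the derangement count D_6: permutations of 6 items with no fixed point.
By inclusion–exclusion this is Σ_{j=0}^{6} (−1)^j C(6,j)·(6−j)!.
Computing: 720 − 720 + 360 − 120 + 30 − 6 + 1 = 265.

265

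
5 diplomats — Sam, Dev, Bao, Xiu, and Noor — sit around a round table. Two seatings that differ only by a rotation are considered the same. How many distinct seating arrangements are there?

24

Seat Sam anywhere (absorbing the rotational symmetry), then permute the other 4: (4)! = 24.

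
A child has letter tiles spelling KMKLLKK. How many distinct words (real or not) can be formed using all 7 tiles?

KMKLLKK has 7 letters with K appearing 4 times and L appearing twice.
The number of distinct arrangements is 7!/(4!·2!) = 5040/48 = 105.

105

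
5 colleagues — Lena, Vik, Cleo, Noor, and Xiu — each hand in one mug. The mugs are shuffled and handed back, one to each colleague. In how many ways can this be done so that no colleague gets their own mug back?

44

Let Aᵢ be the assignments in which colleague i gets their own mug. We want the size of the complement of A₁∪…∪A_5.
By inclusion–exclusion this is Σ_{j=0}^{5} (−1)^j C(5,j)·(5−j)!.
Computing: 120 − 120 + 60 − 20 + 5 − 1 = 44.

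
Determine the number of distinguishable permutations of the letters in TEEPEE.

TEEPEE has 6 letters with E appearing 4 times.
Dividing 6! = 720 by 4! = 24 for the repeated letters gives 30.

30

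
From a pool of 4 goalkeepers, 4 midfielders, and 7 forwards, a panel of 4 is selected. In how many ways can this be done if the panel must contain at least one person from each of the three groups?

With no constraint there are C(15,4) = 1365 possible selections.
Subtract selections that omit an entire group: no goalkeepers → C(11,4) = 330; no midfielders → C(11,4) = 330; no forwards → C(8,4) = 70.
Add back selections omitting two groups (i.e. drawn from a single group): C(4,4) + C(4,4) + C(7,4) = 37.
By inclusion–exclusion: 1365 − 730 + 37 = 672.

672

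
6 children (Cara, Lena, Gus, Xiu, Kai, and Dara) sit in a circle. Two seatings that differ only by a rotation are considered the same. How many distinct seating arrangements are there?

120

Around a circle, 6 distinct people have 6!/6 = (5)! = 120 rotationally distinct seatings.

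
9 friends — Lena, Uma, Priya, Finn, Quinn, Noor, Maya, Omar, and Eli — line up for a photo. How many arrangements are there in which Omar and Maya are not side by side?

Of the 9! = 362880 arrangements, those with Omar and Maya adjacent number 2 × 8! = 80640 (treat the pair as a block with 2 internal orders).
Complementary counting: 362880 − 80640 = 282240.

282240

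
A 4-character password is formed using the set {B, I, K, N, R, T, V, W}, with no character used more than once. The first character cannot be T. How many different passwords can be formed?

1470

The first character has 8−1 = 7 choices (anything except T).
The remaining 3 characters are filled from the other 7 symbols without repetition: 7 × 6 × 5 = 210.
Total: 7 × 210 = 1470.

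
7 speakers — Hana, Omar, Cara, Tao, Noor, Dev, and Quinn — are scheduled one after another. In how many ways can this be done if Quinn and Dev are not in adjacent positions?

3600

Of the 7! = 5040 arrangements, those with Quinn and Dev adjacent number 2 × 6! = 1440 (treat the pair as a block with 2 internal orders).
Complementary counting: 5040 − 1440 = 3600.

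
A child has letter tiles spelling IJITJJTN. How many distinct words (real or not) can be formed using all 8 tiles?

1680

The 8 letters of IJITJJTN have repeats: I appearing twice, J appearing 3 times, and T appearing twice.
The number of distinct arrangements is 8!/(3!·2!·2!) = 40320/24 = 1680.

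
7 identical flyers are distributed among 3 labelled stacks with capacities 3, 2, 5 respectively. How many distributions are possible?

By stars and bars, unrestricted non-negative solutions to x_1+…+x_3 = 7 number C(7+2,2) = 36.
Subtract solutions that violate a single cap (substitute x_i' = x_i − (cap_i+1)): x_1 ≥ 4 gives C(5,2) = 10; x_2 ≥ 3 gives C(6,2) = 15; x_3 ≥ 6 gives C(3,2) = 3. Together 28.
Add back pairs where two caps are both exceeded: 1 + 0 + 0 = 1.
By inclusion–exclusion the count is 36 − 28 + 1 = 9.

9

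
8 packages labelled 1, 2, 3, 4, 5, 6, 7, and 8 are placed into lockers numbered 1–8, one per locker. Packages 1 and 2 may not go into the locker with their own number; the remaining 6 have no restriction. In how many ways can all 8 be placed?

30960

Let Aᵢ (for i ∈ {1, 2}) be the placements that put package i in its forbidden locker. Any j of these fix j positions, leaving (8−j)! ways to fill the rest, and there are C(2,j) ways to pick which j.
By inclusion–exclusion, the number of valid placements is Σ_{j=0}^{2} (−1)^j C(2,j)·(8−j)!.
Computing: 40320 − 10080 + 720 = 30960.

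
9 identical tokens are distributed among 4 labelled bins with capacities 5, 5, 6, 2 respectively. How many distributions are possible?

88

Ignoring the caps, the number of non-negative solutions to x_1+…+x_4 = 9 is C(12,3) = 220.
Subtract solutions that violate a single cap (substitute x_i' = x_i − (cap_i+1)): x_1 ≥ 6 gives C(6,3) = 20; x_2 ≥ 6 gives C(6,3) = 20; x_3 ≥ 7 gives C(5,3) = 10; x_4 ≥ 3 gives C(9,3) = 84. Together 134.
Add back pairs where two caps are both exceeded: 0 + 0 + 1 + 0 + 1 + 0 = 2.
By inclusion–exclusion the count is 220 − 134 + 2 = 88.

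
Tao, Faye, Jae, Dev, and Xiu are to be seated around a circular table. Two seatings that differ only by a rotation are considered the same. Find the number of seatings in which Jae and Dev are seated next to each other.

Glue Jae and Dev into a block (2 internal orders). Seating 4 units around a circle gives (3)! arrangements.
So 2 × (3)! = 2 × 6 = 12.

12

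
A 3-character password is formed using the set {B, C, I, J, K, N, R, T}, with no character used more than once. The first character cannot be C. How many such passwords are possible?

294

The first character has 8−1 = 7 choices (anything except C).
The remaining 2 characters are filled from the other 7 symbols without repetition: 7 × 6 = 42.
Total: 7 × 42 = 294.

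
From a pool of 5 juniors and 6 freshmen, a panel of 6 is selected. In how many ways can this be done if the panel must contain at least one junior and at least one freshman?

461

Unrestricted: C(11,6) = 462 ways to pick any 6 of the 11.
Selections missing a whole group: no juniors → C(6,6) = 1; no freshmen → C(5,6) = 0.
Both groups omitted at once is impossible, so 462 − 1 = 461.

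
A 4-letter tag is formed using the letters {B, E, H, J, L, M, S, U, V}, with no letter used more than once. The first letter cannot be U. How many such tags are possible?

2688

The first letter has 9−1 = 8 choices (anything except U).
The remaining 3 letters are filled from the other 8 symbols without repetition: 8 × 7 × 6 = 336.
Total: 8 × 336 = 2688.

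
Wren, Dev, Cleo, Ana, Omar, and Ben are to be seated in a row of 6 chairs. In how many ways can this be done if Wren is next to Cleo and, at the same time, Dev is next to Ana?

96

Treat {Wren,Cleo} as one block (2 orders) and {Dev,Ana} as another (2 orders).
That leaves 4 units to arrange: 2 × 2 × 4! = 4 × 24 = 96.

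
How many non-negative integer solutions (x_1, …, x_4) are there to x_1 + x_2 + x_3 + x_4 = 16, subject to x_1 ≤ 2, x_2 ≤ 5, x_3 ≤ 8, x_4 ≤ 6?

46

Without the upper bounds there are C(19,3) = 969 ways to split 16 among 4 variables.
Subtract solutions that violate a single cap (substitute x_i' = x_i − (cap_i+1)): x_1 ≥ 3 gives C(16,3) = 560; x_2 ≥ 6 gives C(13,3) = 286; x_3 ≥ 9 gives C(10,3) = 120; x_4 ≥ 7 gives C(12,3) = 220. Together 1186.
Add back pairs where two caps are both exceeded: 120 + 35 + 84 + 4 + 20 + 1 = 264.
Subtract triples: 0 + 1 + 0 + 0 = 1.
By inclusion–exclusion the count is 969 − 1186 + 264 − 1 = 46.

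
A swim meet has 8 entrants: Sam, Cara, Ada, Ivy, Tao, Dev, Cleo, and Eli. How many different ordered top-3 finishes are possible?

This is an ordered selection of 3 from 8: P(8,3).
That gives 8 × 7 × 6 = 336.

336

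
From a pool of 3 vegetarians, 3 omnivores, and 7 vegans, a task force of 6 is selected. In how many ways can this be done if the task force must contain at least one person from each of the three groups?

Unrestricted: C(13,6) = 1716 ways to pick any 6 of the 13.
Selections missing a whole group: no vegetarians → C(10,6) = 210; no omnivores → C(10,6) = 210; no vegans → C(6,6) = 1.
Add back selections omitting two groups (i.e. drawn from a single group): C(3,6) + C(3,6) + C(7,6) = 7.
By inclusion–exclusion: 1716 − 421 + 7 = 1302.

1302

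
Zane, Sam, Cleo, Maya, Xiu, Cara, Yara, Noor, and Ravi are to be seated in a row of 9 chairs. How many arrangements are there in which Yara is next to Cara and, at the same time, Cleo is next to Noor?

20160

Treat {Yara,Cara} as one block (2 orders) and {Cleo,Noor} as another (2 orders).
That leaves 7 units to arrange: 2 × 2 × 7! = 4 × 5040 = 20160.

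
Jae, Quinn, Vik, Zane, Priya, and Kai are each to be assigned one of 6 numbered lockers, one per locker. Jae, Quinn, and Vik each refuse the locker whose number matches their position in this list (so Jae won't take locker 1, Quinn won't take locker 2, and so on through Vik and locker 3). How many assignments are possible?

426

Let Aᵢ (for i ∈ {1, 2, 3}) be the placements that put person i in their forbidden locker. Any j of these fix j positions, leaving (6−j)! ways to fill the rest, and there are C(3,j) ways to pick which j.
By inclusion–exclusion, the number of valid placements is Σ_{j=0}^{3} (−1)^j C(3,j)·(6−j)!.
Computing: 720 − 360 + 72 − 6 = 426.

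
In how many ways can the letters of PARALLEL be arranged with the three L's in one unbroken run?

360

Treat the 3 copies of L as a single block. The multiset to arrange is then {LLL, A, A, E, P, R}, 6 items in all.
That gives (6)!/(2!) = 360 arrangements.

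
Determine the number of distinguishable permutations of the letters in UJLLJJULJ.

The 9 letters of UJLLJJULJ have repeats: J appearing 4 times, L appearing 3 times, and U appearing twice.
So there are 9! / (4!·3!·2!) = 1260 distinguishable arrangements.

1260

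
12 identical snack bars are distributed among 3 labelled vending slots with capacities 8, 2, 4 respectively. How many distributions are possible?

By stars and bars, unrestricted non-negative solutions to x_1+…+x_3 = 12 number C(12+2,2) = 91.
Subtract solutions that violate a single cap (substitute x_i' = x_i − (cap_i+1)): x_1 ≥ 9 gives C(5,2) = 10; x_2 ≥ 3 gives C(11,2) = 55; x_3 ≥ 5 gives C(9,2) = 36. Together 101.
Add back pairs where two caps are both exceeded: 1 + 0 + 15 = 16.
By inclusion–exclusion the count is 91 − 101 + 16 = 6.

6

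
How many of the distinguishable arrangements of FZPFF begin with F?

Fix F in the first position and arrange the remaining 4 letters.
Those 4 letters have F appearing twice, giving (4)!/(2!) = 12.

12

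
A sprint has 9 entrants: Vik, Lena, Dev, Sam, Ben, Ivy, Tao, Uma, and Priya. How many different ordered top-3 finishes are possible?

This is an ordered selection of 3 from 9: P(9,3).
That gives 9 × 8 × 7 = 504.

504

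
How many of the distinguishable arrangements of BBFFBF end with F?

10

With the last slot taken by F, it remains to arrange the other 5 letters (BBFBF).
Those 5 letters have B appearing 3 times and F appearing twice, giving (5)!/(3!·2!) = 10.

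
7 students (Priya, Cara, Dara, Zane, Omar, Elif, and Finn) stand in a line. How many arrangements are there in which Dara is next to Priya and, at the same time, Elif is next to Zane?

Treat {Dara,Priya} as one block (2 orders) and {Elif,Zane} as another (2 orders).
That leaves 5 units to arrange: 2 × 2 × 5! = 4 × 120 = 480.

480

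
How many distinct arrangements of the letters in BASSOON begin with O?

With the first slot taken by O, it remains to arrange the other 6 letters (BASSON).
Those 6 letters have S appearing twice, giving (6)!/(2!) = 360.

360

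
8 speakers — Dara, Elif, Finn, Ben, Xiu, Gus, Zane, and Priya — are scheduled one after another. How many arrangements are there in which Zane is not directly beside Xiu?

Of the 8! = 40320 arrangements, those with Zane and Xiu adjacent number 2 × 7! = 10080 (treat the pair as a block with 2 internal orders).
So 40320 − 10080 = 30240 arrangements keep them apart.

30240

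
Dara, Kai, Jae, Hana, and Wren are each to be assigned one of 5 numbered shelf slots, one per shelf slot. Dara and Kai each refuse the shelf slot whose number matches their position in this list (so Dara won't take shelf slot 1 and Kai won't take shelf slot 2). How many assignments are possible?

78

Let Aᵢ (for i ∈ {1, 2}) be the placements that put person i in their forbidden shelf slot. Any j of these fix j positions, leaving (5−j)! ways to fill the rest, and there are C(2,j) ways to pick which j.
By inclusion–exclusion, the number of valid placements is Σ_{j=0}^{2} (−1)^j C(2,j)·(5−j)!.
Computing: 120 − 48 + 6 = 78.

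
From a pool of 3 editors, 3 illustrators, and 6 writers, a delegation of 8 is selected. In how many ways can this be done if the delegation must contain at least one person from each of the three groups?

477

Total 8-person selections from all 12: C(12,8) = 495.
Subtract selections that omit an entire group: no editors → C(9,8) = 9; no illustrators → C(9,8) = 9; no writers → C(6,8) = 0.
Add back selections omitting two groups (i.e. drawn from a single group): C(3,8) + C(3,8) + C(6,8) = 0.
By inclusion–exclusion: 495 − 18 + 0 = 477.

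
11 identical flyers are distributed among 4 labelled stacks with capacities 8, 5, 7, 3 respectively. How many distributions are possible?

Ignoring the caps, the number of non-negative solutions to x_1+…+x_4 = 11 is C(14,3) = 364.
Subtract solutions that violate a single cap (substitute x_i' = x_i − (cap_i+1)): x_1 ≥ 9 gives C(5,3) = 10; x_2 ≥ 6 gives C(8,3) = 56; x_3 ≥ 8 gives C(6,3) = 20; x_4 ≥ 4 gives C(10,3) = 120. Together 206.
Add back pairs where two caps are both exceeded: 0 + 0 + 0 + 0 + 4 + 0 = 4.
By inclusion–exclusion the count is 364 − 206 + 4 = 162.

162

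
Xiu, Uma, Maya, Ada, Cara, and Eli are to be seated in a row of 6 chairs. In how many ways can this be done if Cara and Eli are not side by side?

480

Of the 6! = 720 arrangements, those with Cara and Eli adjacent number 2 × 5! = 240 (treat the pair as a block with 2 internal orders).
So 720 − 240 = 480 arrangements keep them apart.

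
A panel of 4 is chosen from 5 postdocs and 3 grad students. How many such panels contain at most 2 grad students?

65

Split by how many grad students are chosen (0 through 2).
Sum: C(3,0)·C(5,4) + C(3,1)·C(5,3) + C(3,2)·C(5,2) = 5 + 30 + 30 = 65.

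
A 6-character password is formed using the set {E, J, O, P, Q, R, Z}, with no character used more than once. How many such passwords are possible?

This is a permutation of 6 out of 7: P(7,6) = 7!/1!.
That product is 7 × 6 × 5 × 4 × 3 × 2 = 5040.

5040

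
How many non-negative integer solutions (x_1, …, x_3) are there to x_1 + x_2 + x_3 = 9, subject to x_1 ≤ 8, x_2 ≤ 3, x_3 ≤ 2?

Without the upper bounds there are C(11,2) = 55 ways to split 9 among 3 variables.
Subtract solutions that violate a single cap (substitute x_i' = x_i − (cap_i+1)): x_1 ≥ 9 gives C(2,2) = 1; x_2 ≥ 4 gives C(7,2) = 21; x_3 ≥ 3 gives C(8,2) = 28. Together 50.
Add back pairs where two caps are both exceeded: 0 + 0 + 6 = 6.
By inclusion–exclusion the count is 55 − 50 + 6 = 11.

11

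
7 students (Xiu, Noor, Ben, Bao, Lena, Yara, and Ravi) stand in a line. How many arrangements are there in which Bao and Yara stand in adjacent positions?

Glue Bao and Yara into one block (2 internal orders), leaving 6 units to arrange in a row.
That gives 2 × 6! = 2 × 720 = 1440.

1440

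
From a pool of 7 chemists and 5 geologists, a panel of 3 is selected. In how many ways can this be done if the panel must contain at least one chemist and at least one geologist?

Unrestricted: C(12,3) = 220 ways to pick any 3 of the 12.
Selections missing a whole group: no chemists → C(5,3) = 10; no geologists → C(7,3) = 35.
Both groups omitted at once is impossible, so 220 − 45 = 175.

175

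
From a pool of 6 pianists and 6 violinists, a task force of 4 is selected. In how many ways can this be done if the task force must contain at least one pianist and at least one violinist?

465

Unrestricted: C(12,4) = 495 ways to pick any 4 of the 12.
Subtract selections that omit an entire group: no pianists → C(6,4) = 15; no violinists → C(6,4) = 15.
Both groups omitted at once is impossible, so 495 − 30 = 465.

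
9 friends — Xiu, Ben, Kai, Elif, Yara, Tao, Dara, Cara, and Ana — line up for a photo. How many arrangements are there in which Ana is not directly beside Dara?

There are 9! = 362880 arrangements in all. If Ana and Dara are adjacent, merging them into one block gives 2·(8)! = 80640 arrangements.
Complementary counting: 362880 − 80640 = 282240.

282240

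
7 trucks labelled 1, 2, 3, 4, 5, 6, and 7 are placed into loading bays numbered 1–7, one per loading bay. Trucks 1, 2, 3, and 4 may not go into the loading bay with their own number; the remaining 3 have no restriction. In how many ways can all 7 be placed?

2790

Let Aᵢ (for 1 ≤ i ≤ 4) be the placements that put truck i in its forbidden loading bay. Any j of these fix j positions, leaving (7−j)! ways to fill the rest, and there are C(4,j) ways to pick which j.
By inclusion–exclusion, the number of valid placements is Σ_{j=0}^{4} (−1)^j C(4,j)·(7−j)!.
Computing: 5040 − 2880 + 720 − 96 + 6 = 2790.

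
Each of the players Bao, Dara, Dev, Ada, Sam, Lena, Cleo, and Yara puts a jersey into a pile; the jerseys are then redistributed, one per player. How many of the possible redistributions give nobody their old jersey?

14833

Count assignments avoiding every fixed point. For any j of the 8 players fixed to their old jersey, the other 8−j can be arranged in (8−j)! ways.
By inclusion–exclusion this is Σ_{j=0}^{8} (−1)^j C(8,j)·(8−j)!.
Computing: 40320 − 40320 + 20160 − 6720 + 1680 − 336 + 56 − 8 + 1 = 14833.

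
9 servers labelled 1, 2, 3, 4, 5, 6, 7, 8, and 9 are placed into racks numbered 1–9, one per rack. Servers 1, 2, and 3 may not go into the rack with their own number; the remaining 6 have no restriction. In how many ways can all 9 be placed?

256320

Let Aᵢ (for i ∈ {1, 2, 3}) be the placements that put server i in its forbidden rack. Any j of these fix j positions, leaving (9−j)! ways to fill the rest, and there are C(3,j) ways to pick which j.
By inclusion–exclusion, the number of valid placements is Σ_{j=0}^{3} (−1)^j C(3,j)·(9−j)!.
Computing: 362880 − 120960 + 15120 − 720 = 256320.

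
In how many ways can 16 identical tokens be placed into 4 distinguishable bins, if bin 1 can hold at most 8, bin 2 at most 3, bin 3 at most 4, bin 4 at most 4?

By stars and bars, unrestricted non-negative solutions to x_1+…+x_4 = 16 number C(16+3,3) = 969.
Subtract solutions that violate a single cap (substitute x_i' = x_i − (cap_i+1)): x_1 ≥ 9 gives C(10,3) = 120; x_2 ≥ 4 gives C(15,3) = 455; x_3 ≥ 5 gives C(14,3) = 364; x_4 ≥ 5 gives C(14,3) = 364. Together 1303.
Add back pairs where two caps are both exceeded: 20 + 10 + 10 + 120 + 120 + 84 = 364.
Subtract triples: 0 + 0 + 0 + 10 = 10.
By inclusion–exclusion the count is 969 − 1303 + 364 − 10 = 20.

20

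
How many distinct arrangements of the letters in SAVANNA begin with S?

60

With the first slot taken by S, it remains to arrange the other 6 letters (AVANNA).
Those 6 letters have A appearing 3 times and N appearing twice, giving (6)!/(3!·2!) = 60.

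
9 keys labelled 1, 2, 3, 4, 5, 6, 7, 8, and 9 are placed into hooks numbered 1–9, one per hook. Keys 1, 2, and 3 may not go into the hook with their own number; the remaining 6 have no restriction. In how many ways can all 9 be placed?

Let Aᵢ (for i ∈ {1, 2, 3}) be the placements that put key i in its forbidden hook. Any j of these fix j positions, leaving (9−j)! ways to fill the rest, and there are C(3,j) ways to pick which j.
By inclusion–exclusion, the number of valid placements is Σ_{j=0}^{3} (−1)^j C(3,j)·(9−j)!.
Computing: 362880 − 120960 + 15120 − 720 = 256320.

256320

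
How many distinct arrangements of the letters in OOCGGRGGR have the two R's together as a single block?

Treat the 2 copies of R as a single block. The multiset to arrange is then {RR, C, G, G, G, G, O, O}, 8 items in all.
That gives (8)!/(4!·2!) = 840 arrangements.

840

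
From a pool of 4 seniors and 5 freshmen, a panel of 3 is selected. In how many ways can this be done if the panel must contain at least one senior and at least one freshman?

With no constraint there are C(9,3) = 84 possible selections.
Subtract selections that omit an entire group: no seniors → C(5,3) = 10; no freshmen → C(4,3) = 4.
Both groups omitted at once is impossible, so 84 − 14 = 70.

70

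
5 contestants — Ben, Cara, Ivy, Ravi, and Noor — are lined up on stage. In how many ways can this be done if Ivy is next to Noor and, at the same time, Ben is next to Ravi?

Treat {Ivy,Noor} as one block (2 orders) and {Ben,Ravi} as another (2 orders).
That leaves 3 units to arrange: 2 × 2 × 3! = 4 × 6 = 24.

24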